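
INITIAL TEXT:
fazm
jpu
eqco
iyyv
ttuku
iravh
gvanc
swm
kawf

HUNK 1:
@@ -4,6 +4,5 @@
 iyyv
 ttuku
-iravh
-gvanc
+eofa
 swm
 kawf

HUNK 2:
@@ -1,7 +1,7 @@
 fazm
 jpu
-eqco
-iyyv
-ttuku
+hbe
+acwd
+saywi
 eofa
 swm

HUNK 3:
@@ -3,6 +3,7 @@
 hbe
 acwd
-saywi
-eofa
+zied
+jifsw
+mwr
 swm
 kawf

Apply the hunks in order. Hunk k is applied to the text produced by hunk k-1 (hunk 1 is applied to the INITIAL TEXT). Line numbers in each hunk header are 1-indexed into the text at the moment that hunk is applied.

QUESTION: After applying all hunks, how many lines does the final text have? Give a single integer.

Hunk 1: at line 4 remove [iravh,gvanc] add [eofa] -> 8 lines: fazm jpu eqco iyyv ttuku eofa swm kawf
Hunk 2: at line 1 remove [eqco,iyyv,ttuku] add [hbe,acwd,saywi] -> 8 lines: fazm jpu hbe acwd saywi eofa swm kawf
Hunk 3: at line 3 remove [saywi,eofa] add [zied,jifsw,mwr] -> 9 lines: fazm jpu hbe acwd zied jifsw mwr swm kawf
Final line count: 9

Answer: 9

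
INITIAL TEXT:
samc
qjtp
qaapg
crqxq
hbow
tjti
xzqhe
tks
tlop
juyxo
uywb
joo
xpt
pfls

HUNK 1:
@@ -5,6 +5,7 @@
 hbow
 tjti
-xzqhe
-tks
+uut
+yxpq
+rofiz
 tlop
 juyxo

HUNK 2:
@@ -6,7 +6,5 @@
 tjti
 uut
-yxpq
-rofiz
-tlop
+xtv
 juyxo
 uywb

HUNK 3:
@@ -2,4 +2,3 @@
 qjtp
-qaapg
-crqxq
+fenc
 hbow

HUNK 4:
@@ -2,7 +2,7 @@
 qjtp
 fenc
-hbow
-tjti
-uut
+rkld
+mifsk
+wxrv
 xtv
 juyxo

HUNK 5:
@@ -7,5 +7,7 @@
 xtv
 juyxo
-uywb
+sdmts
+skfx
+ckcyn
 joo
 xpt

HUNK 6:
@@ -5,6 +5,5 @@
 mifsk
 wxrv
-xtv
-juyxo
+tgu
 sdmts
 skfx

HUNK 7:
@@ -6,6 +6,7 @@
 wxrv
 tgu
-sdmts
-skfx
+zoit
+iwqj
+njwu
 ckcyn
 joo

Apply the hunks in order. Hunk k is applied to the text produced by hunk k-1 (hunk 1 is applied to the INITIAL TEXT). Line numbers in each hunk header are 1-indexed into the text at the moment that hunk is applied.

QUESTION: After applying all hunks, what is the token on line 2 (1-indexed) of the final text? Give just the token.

Hunk 1: at line 5 remove [xzqhe,tks] add [uut,yxpq,rofiz] -> 15 lines: samc qjtp qaapg crqxq hbow tjti uut yxpq rofiz tlop juyxo uywb joo xpt pfls
Hunk 2: at line 6 remove [yxpq,rofiz,tlop] add [xtv] -> 13 lines: samc qjtp qaapg crqxq hbow tjti uut xtv juyxo uywb joo xpt pfls
Hunk 3: at line 2 remove [qaapg,crqxq] add [fenc] -> 12 lines: samc qjtp fenc hbow tjti uut xtv juyxo uywb joo xpt pfls
Hunk 4: at line 2 remove [hbow,tjti,uut] add [rkld,mifsk,wxrv] -> 12 lines: samc qjtp fenc rkld mifsk wxrv xtv juyxo uywb joo xpt pfls
Hunk 5: at line 7 remove [uywb] add [sdmts,skfx,ckcyn] -> 14 lines: samc qjtp fenc rkld mifsk wxrv xtv juyxo sdmts skfx ckcyn joo xpt pfls
Hunk 6: at line 5 remove [xtv,juyxo] add [tgu] -> 13 lines: samc qjtp fenc rkld mifsk wxrv tgu sdmts skfx ckcyn joo xpt pfls
Hunk 7: at line 6 remove [sdmts,skfx] add [zoit,iwqj,njwu] -> 14 lines: samc qjtp fenc rkld mifsk wxrv tgu zoit iwqj njwu ckcyn joo xpt pfls
Final line 2: qjtp

Answer: qjtp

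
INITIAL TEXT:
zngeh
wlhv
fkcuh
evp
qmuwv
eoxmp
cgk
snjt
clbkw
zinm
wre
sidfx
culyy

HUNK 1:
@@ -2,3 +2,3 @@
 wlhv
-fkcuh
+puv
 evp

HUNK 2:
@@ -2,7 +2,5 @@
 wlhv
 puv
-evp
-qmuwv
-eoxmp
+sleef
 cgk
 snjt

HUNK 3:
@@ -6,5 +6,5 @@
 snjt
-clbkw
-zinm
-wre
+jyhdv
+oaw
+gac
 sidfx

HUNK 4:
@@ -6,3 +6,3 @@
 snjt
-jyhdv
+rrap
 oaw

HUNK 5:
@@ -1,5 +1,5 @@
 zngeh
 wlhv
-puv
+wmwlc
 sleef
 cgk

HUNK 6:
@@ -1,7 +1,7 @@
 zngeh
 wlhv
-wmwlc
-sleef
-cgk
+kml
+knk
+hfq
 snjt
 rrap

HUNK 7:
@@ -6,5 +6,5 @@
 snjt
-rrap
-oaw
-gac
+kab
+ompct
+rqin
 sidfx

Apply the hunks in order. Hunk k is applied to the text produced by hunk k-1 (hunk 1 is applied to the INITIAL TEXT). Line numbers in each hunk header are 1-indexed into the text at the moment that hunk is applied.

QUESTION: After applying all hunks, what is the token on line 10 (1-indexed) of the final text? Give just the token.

Answer: sidfx

Derivation:
Hunk 1: at line 2 remove [fkcuh] add [puv] -> 13 lines: zngeh wlhv puv evp qmuwv eoxmp cgk snjt clbkw zinm wre sidfx culyy
Hunk 2: at line 2 remove [evp,qmuwv,eoxmp] add [sleef] -> 11 lines: zngeh wlhv puv sleef cgk snjt clbkw zinm wre sidfx culyy
Hunk 3: at line 6 remove [clbkw,zinm,wre] add [jyhdv,oaw,gac] -> 11 lines: zngeh wlhv puv sleef cgk snjt jyhdv oaw gac sidfx culyy
Hunk 4: at line 6 remove [jyhdv] add [rrap] -> 11 lines: zngeh wlhv puv sleef cgk snjt rrap oaw gac sidfx culyy
Hunk 5: at line 1 remove [puv] add [wmwlc] -> 11 lines: zngeh wlhv wmwlc sleef cgk snjt rrap oaw gac sidfx culyy
Hunk 6: at line 1 remove [wmwlc,sleef,cgk] add [kml,knk,hfq] -> 11 lines: zngeh wlhv kml knk hfq snjt rrap oaw gac sidfx culyy
Hunk 7: at line 6 remove [rrap,oaw,gac] add [kab,ompct,rqin] -> 11 lines: zngeh wlhv kml knk hfq snjt kab ompct rqin sidfx culyy
Final line 10: sidfx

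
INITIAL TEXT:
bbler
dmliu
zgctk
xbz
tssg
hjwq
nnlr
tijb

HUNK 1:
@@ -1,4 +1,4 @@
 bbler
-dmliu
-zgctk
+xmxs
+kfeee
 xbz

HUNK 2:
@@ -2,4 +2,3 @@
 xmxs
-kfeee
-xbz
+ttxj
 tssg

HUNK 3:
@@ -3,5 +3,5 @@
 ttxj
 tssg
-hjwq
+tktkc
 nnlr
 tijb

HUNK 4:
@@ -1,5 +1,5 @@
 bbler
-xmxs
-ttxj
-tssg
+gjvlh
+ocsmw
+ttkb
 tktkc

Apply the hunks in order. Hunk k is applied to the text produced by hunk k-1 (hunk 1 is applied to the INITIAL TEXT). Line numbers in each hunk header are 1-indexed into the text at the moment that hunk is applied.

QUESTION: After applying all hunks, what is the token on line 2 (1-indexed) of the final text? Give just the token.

Answer: gjvlh

Derivation:
Hunk 1: at line 1 remove [dmliu,zgctk] add [xmxs,kfeee] -> 8 lines: bbler xmxs kfeee xbz tssg hjwq nnlr tijb
Hunk 2: at line 2 remove [kfeee,xbz] add [ttxj] -> 7 lines: bbler xmxs ttxj tssg hjwq nnlr tijb
Hunk 3: at line 3 remove [hjwq] add [tktkc] -> 7 lines: bbler xmxs ttxj tssg tktkc nnlr tijb
Hunk 4: at line 1 remove [xmxs,ttxj,tssg] add [gjvlh,ocsmw,ttkb] -> 7 lines: bbler gjvlh ocsmw ttkb tktkc nnlr tijb
Final line 2: gjvlh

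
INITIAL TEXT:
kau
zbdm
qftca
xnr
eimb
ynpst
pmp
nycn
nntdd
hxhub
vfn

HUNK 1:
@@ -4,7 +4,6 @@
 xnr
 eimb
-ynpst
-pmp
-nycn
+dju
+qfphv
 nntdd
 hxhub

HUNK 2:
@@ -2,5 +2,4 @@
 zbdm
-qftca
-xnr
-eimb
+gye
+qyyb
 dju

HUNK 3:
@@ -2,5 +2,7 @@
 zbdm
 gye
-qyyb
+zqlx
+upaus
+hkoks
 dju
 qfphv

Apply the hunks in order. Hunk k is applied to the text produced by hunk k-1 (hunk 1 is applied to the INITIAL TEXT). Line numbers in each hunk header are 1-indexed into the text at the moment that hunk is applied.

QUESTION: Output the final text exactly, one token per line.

Hunk 1: at line 4 remove [ynpst,pmp,nycn] add [dju,qfphv] -> 10 lines: kau zbdm qftca xnr eimb dju qfphv nntdd hxhub vfn
Hunk 2: at line 2 remove [qftca,xnr,eimb] add [gye,qyyb] -> 9 lines: kau zbdm gye qyyb dju qfphv nntdd hxhub vfn
Hunk 3: at line 2 remove [qyyb] add [zqlx,upaus,hkoks] -> 11 lines: kau zbdm gye zqlx upaus hkoks dju qfphv nntdd hxhub vfn

Answer: kau
zbdm
gye
zqlx
upaus
hkoks
dju
qfphv
nntdd
hxhub
vfn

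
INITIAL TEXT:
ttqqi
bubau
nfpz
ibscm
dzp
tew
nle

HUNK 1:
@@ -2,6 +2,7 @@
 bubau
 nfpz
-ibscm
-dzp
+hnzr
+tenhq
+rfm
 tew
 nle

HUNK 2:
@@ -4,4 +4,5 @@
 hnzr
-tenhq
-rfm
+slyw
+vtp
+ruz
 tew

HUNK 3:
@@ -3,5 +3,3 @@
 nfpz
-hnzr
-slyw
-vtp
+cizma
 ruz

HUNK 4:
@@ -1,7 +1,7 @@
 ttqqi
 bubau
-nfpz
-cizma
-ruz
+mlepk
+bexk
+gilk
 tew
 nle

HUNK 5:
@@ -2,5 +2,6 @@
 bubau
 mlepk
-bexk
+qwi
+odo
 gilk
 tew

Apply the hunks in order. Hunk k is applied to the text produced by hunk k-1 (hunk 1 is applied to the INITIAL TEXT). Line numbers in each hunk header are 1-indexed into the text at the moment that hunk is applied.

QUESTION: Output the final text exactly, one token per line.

Answer: ttqqi
bubau
mlepk
qwi
odo
gilk
tew
nle

Derivation:
Hunk 1: at line 2 remove [ibscm,dzp] add [hnzr,tenhq,rfm] -> 8 lines: ttqqi bubau nfpz hnzr tenhq rfm tew nle
Hunk 2: at line 4 remove [tenhq,rfm] add [slyw,vtp,ruz] -> 9 lines: ttqqi bubau nfpz hnzr slyw vtp ruz tew nle
Hunk 3: at line 3 remove [hnzr,slyw,vtp] add [cizma] -> 7 lines: ttqqi bubau nfpz cizma ruz tew nle
Hunk 4: at line 1 remove [nfpz,cizma,ruz] add [mlepk,bexk,gilk] -> 7 lines: ttqqi bubau mlepk bexk gilk tew nle
Hunk 5: at line 2 remove [bexk] add [qwi,odo] -> 8 lines: ttqqi bubau mlepk qwi odo gilk tew nle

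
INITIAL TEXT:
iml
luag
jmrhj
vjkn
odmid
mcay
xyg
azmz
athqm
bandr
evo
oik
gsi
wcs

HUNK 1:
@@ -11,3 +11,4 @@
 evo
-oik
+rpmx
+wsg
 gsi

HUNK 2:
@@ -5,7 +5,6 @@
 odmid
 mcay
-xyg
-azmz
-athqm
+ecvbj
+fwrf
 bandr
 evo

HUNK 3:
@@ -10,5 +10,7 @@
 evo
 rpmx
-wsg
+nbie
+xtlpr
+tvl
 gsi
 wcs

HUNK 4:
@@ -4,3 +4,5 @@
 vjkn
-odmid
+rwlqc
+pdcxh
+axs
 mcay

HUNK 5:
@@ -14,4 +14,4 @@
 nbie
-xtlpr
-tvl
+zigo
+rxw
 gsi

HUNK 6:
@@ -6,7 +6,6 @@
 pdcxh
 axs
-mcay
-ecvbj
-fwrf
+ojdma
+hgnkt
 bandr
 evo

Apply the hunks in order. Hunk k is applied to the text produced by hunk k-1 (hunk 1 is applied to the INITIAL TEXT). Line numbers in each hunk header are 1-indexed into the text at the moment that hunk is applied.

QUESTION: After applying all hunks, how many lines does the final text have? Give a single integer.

Answer: 17

Derivation:
Hunk 1: at line 11 remove [oik] add [rpmx,wsg] -> 15 lines: iml luag jmrhj vjkn odmid mcay xyg azmz athqm bandr evo rpmx wsg gsi wcs
Hunk 2: at line 5 remove [xyg,azmz,athqm] add [ecvbj,fwrf] -> 14 lines: iml luag jmrhj vjkn odmid mcay ecvbj fwrf bandr evo rpmx wsg gsi wcs
Hunk 3: at line 10 remove [wsg] add [nbie,xtlpr,tvl] -> 16 lines: iml luag jmrhj vjkn odmid mcay ecvbj fwrf bandr evo rpmx nbie xtlpr tvl gsi wcs
Hunk 4: at line 4 remove [odmid] add [rwlqc,pdcxh,axs] -> 18 lines: iml luag jmrhj vjkn rwlqc pdcxh axs mcay ecvbj fwrf bandr evo rpmx nbie xtlpr tvl gsi wcs
Hunk 5: at line 14 remove [xtlpr,tvl] add [zigo,rxw] -> 18 lines: iml luag jmrhj vjkn rwlqc pdcxh axs mcay ecvbj fwrf bandr evo rpmx nbie zigo rxw gsi wcs
Hunk 6: at line 6 remove [mcay,ecvbj,fwrf] add [ojdma,hgnkt] -> 17 lines: iml luag jmrhj vjkn rwlqc pdcxh axs ojdma hgnkt bandr evo rpmx nbie zigo rxw gsi wcs
Final line count: 17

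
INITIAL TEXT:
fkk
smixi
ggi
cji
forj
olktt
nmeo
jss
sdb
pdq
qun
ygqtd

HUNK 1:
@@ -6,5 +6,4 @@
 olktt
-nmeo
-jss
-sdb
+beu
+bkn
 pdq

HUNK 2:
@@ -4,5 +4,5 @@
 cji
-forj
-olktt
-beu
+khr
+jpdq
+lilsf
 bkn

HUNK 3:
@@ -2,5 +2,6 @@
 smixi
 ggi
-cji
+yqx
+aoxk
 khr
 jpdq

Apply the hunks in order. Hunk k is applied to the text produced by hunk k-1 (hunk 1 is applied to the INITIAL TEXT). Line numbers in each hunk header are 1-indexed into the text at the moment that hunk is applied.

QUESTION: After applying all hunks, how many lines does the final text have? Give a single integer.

Hunk 1: at line 6 remove [nmeo,jss,sdb] add [beu,bkn] -> 11 lines: fkk smixi ggi cji forj olktt beu bkn pdq qun ygqtd
Hunk 2: at line 4 remove [forj,olktt,beu] add [khr,jpdq,lilsf] -> 11 lines: fkk smixi ggi cji khr jpdq lilsf bkn pdq qun ygqtd
Hunk 3: at line 2 remove [cji] add [yqx,aoxk] -> 12 lines: fkk smixi ggi yqx aoxk khr jpdq lilsf bkn pdq qun ygqtd
Final line count: 12

Answer: 12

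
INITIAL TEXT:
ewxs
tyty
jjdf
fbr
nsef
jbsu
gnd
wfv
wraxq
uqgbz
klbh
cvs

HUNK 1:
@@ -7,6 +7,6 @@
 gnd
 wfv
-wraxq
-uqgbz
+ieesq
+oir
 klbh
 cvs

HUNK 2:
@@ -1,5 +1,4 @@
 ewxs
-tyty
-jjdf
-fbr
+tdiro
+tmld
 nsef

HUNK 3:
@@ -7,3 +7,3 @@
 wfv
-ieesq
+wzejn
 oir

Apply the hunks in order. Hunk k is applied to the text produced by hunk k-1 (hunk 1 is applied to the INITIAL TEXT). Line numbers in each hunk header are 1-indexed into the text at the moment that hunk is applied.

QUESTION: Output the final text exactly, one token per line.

Answer: ewxs
tdiro
tmld
nsef
jbsu
gnd
wfv
wzejn
oir
klbh
cvs

Derivation:
Hunk 1: at line 7 remove [wraxq,uqgbz] add [ieesq,oir] -> 12 lines: ewxs tyty jjdf fbr nsef jbsu gnd wfv ieesq oir klbh cvs
Hunk 2: at line 1 remove [tyty,jjdf,fbr] add [tdiro,tmld] -> 11 lines: ewxs tdiro tmld nsef jbsu gnd wfv ieesq oir klbh cvs
Hunk 3: at line 7 remove [ieesq] add [wzejn] -> 11 lines: ewxs tdiro tmld nsef jbsu gnd wfv wzejn oir klbh cvs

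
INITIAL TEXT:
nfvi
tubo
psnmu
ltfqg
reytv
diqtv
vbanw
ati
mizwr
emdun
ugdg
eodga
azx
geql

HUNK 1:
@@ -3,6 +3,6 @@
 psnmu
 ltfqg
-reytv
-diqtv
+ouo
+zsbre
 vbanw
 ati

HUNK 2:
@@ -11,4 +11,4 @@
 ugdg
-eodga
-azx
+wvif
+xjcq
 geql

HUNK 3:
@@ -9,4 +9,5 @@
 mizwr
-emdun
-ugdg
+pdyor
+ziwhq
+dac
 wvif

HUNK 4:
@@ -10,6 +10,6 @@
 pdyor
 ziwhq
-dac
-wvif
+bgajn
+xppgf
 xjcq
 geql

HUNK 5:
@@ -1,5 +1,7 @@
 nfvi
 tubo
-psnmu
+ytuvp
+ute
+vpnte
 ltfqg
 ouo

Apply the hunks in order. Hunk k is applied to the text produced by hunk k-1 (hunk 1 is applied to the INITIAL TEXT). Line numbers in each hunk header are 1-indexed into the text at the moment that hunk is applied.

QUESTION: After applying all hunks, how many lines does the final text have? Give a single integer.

Hunk 1: at line 3 remove [reytv,diqtv] add [ouo,zsbre] -> 14 lines: nfvi tubo psnmu ltfqg ouo zsbre vbanw ati mizwr emdun ugdg eodga azx geql
Hunk 2: at line 11 remove [eodga,azx] add [wvif,xjcq] -> 14 lines: nfvi tubo psnmu ltfqg ouo zsbre vbanw ati mizwr emdun ugdg wvif xjcq geql
Hunk 3: at line 9 remove [emdun,ugdg] add [pdyor,ziwhq,dac] -> 15 lines: nfvi tubo psnmu ltfqg ouo zsbre vbanw ati mizwr pdyor ziwhq dac wvif xjcq geql
Hunk 4: at line 10 remove [dac,wvif] add [bgajn,xppgf] -> 15 lines: nfvi tubo psnmu ltfqg ouo zsbre vbanw ati mizwr pdyor ziwhq bgajn xppgf xjcq geql
Hunk 5: at line 1 remove [psnmu] add [ytuvp,ute,vpnte] -> 17 lines: nfvi tubo ytuvp ute vpnte ltfqg ouo zsbre vbanw ati mizwr pdyor ziwhq bgajn xppgf xjcq geql
Final line count: 17

Answer: 17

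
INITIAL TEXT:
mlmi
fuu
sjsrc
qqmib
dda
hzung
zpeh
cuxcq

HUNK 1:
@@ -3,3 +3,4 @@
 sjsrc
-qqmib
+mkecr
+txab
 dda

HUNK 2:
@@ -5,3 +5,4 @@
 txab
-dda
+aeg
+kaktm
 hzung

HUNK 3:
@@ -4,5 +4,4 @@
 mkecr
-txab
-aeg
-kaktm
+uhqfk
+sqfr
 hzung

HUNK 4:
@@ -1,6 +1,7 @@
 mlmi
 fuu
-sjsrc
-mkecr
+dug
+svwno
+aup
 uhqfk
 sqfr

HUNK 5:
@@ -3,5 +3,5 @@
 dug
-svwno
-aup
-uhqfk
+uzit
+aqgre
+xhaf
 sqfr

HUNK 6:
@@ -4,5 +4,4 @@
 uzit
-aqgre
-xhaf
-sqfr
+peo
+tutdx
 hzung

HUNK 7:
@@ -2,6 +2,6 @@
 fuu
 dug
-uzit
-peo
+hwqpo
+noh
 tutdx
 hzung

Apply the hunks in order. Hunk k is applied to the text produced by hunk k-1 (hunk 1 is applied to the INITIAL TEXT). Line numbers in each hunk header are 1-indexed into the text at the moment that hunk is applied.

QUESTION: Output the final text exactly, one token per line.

Answer: mlmi
fuu
dug
hwqpo
noh
tutdx
hzung
zpeh
cuxcq

Derivation:
Hunk 1: at line 3 remove [qqmib] add [mkecr,txab] -> 9 lines: mlmi fuu sjsrc mkecr txab dda hzung zpeh cuxcq
Hunk 2: at line 5 remove [dda] add [aeg,kaktm] -> 10 lines: mlmi fuu sjsrc mkecr txab aeg kaktm hzung zpeh cuxcq
Hunk 3: at line 4 remove [txab,aeg,kaktm] add [uhqfk,sqfr] -> 9 lines: mlmi fuu sjsrc mkecr uhqfk sqfr hzung zpeh cuxcq
Hunk 4: at line 1 remove [sjsrc,mkecr] add [dug,svwno,aup] -> 10 lines: mlmi fuu dug svwno aup uhqfk sqfr hzung zpeh cuxcq
Hunk 5: at line 3 remove [svwno,aup,uhqfk] add [uzit,aqgre,xhaf] -> 10 lines: mlmi fuu dug uzit aqgre xhaf sqfr hzung zpeh cuxcq
Hunk 6: at line 4 remove [aqgre,xhaf,sqfr] add [peo,tutdx] -> 9 lines: mlmi fuu dug uzit peo tutdx hzung zpeh cuxcq
Hunk 7: at line 2 remove [uzit,peo] add [hwqpo,noh] -> 9 lines: mlmi fuu dug hwqpo noh tutdx hzung zpeh cuxcq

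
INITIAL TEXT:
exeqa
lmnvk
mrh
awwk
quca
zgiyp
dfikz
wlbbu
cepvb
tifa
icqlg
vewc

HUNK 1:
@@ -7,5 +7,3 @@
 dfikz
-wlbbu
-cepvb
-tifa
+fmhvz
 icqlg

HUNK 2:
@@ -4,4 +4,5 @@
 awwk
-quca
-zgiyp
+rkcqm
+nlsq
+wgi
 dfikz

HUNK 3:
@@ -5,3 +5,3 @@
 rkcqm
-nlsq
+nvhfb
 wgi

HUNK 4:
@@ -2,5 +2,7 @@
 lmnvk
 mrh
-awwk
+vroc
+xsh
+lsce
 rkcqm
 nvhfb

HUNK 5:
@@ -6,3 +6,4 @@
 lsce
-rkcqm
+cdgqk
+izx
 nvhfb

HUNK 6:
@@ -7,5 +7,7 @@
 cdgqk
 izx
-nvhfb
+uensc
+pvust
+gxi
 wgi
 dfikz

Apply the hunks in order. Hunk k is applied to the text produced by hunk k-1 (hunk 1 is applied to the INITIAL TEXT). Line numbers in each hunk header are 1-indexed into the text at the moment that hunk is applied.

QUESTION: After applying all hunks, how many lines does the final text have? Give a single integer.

Hunk 1: at line 7 remove [wlbbu,cepvb,tifa] add [fmhvz] -> 10 lines: exeqa lmnvk mrh awwk quca zgiyp dfikz fmhvz icqlg vewc
Hunk 2: at line 4 remove [quca,zgiyp] add [rkcqm,nlsq,wgi] -> 11 lines: exeqa lmnvk mrh awwk rkcqm nlsq wgi dfikz fmhvz icqlg vewc
Hunk 3: at line 5 remove [nlsq] add [nvhfb] -> 11 lines: exeqa lmnvk mrh awwk rkcqm nvhfb wgi dfikz fmhvz icqlg vewc
Hunk 4: at line 2 remove [awwk] add [vroc,xsh,lsce] -> 13 lines: exeqa lmnvk mrh vroc xsh lsce rkcqm nvhfb wgi dfikz fmhvz icqlg vewc
Hunk 5: at line 6 remove [rkcqm] add [cdgqk,izx] -> 14 lines: exeqa lmnvk mrh vroc xsh lsce cdgqk izx nvhfb wgi dfikz fmhvz icqlg vewc
Hunk 6: at line 7 remove [nvhfb] add [uensc,pvust,gxi] -> 16 lines: exeqa lmnvk mrh vroc xsh lsce cdgqk izx uensc pvust gxi wgi dfikz fmhvz icqlg vewc
Final line count: 16

Answer: 16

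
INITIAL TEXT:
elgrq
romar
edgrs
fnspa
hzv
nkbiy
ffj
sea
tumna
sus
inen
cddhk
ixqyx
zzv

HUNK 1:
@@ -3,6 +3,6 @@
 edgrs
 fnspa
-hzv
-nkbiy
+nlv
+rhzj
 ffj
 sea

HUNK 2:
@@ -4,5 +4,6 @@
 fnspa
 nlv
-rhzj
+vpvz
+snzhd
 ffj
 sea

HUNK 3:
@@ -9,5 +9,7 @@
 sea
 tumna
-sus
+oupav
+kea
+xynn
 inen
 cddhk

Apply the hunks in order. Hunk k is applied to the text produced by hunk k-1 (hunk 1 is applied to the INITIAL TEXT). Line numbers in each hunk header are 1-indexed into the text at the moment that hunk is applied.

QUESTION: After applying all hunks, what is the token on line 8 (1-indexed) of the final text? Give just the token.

Answer: ffj

Derivation:
Hunk 1: at line 3 remove [hzv,nkbiy] add [nlv,rhzj] -> 14 lines: elgrq romar edgrs fnspa nlv rhzj ffj sea tumna sus inen cddhk ixqyx zzv
Hunk 2: at line 4 remove [rhzj] add [vpvz,snzhd] -> 15 lines: elgrq romar edgrs fnspa nlv vpvz snzhd ffj sea tumna sus inen cddhk ixqyx zzv
Hunk 3: at line 9 remove [sus] add [oupav,kea,xynn] -> 17 lines: elgrq romar edgrs fnspa nlv vpvz snzhd ffj sea tumna oupav kea xynn inen cddhk ixqyx zzv
Final line 8: ffj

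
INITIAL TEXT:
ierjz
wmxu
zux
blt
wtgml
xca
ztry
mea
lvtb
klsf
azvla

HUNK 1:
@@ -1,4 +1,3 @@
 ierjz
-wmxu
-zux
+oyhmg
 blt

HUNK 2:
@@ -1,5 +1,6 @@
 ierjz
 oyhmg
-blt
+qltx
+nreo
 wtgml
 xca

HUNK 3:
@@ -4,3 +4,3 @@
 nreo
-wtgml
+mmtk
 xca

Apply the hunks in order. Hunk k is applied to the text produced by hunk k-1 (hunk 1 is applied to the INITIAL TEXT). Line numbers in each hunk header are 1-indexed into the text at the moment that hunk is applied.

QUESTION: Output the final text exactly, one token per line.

Hunk 1: at line 1 remove [wmxu,zux] add [oyhmg] -> 10 lines: ierjz oyhmg blt wtgml xca ztry mea lvtb klsf azvla
Hunk 2: at line 1 remove [blt] add [qltx,nreo] -> 11 lines: ierjz oyhmg qltx nreo wtgml xca ztry mea lvtb klsf azvla
Hunk 3: at line 4 remove [wtgml] add [mmtk] -> 11 lines: ierjz oyhmg qltx nreo mmtk xca ztry mea lvtb klsf azvla

Answer: ierjz
oyhmg
qltx
nreo
mmtk
xca
ztry
mea
lvtb
klsf
azvla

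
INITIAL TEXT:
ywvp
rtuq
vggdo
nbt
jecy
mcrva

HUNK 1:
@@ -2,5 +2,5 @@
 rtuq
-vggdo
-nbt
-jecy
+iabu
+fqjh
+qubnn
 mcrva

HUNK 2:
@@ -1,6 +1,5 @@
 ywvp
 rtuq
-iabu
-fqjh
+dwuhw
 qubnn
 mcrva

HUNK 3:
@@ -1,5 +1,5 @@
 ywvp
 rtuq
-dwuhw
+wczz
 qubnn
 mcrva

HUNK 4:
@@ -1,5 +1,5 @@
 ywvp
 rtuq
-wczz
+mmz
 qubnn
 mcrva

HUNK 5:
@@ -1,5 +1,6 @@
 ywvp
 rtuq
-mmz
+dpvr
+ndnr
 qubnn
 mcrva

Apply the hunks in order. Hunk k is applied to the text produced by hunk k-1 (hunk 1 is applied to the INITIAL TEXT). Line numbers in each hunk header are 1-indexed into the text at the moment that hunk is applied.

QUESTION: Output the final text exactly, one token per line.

Answer: ywvp
rtuq
dpvr
ndnr
qubnn
mcrva

Derivation:
Hunk 1: at line 2 remove [vggdo,nbt,jecy] add [iabu,fqjh,qubnn] -> 6 lines: ywvp rtuq iabu fqjh qubnn mcrva
Hunk 2: at line 1 remove [iabu,fqjh] add [dwuhw] -> 5 lines: ywvp rtuq dwuhw qubnn mcrva
Hunk 3: at line 1 remove [dwuhw] add [wczz] -> 5 lines: ywvp rtuq wczz qubnn mcrva
Hunk 4: at line 1 remove [wczz] add [mmz] -> 5 lines: ywvp rtuq mmz qubnn mcrva
Hunk 5: at line 1 remove [mmz] add [dpvr,ndnr] -> 6 lines: ywvp rtuq dpvr ndnr qubnn mcrva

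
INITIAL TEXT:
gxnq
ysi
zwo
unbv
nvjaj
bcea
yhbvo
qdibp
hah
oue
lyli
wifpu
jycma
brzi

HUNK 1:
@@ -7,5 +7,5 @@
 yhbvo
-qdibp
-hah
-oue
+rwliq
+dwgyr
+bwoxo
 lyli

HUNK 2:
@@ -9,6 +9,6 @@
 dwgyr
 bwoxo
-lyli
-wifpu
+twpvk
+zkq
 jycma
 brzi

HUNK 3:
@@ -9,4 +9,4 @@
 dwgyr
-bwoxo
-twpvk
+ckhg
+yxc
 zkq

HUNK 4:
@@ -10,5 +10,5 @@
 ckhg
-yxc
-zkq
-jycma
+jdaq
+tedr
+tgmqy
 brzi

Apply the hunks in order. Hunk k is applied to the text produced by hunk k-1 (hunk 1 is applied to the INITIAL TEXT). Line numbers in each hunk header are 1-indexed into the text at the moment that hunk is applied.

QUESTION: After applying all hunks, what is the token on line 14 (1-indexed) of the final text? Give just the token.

Hunk 1: at line 7 remove [qdibp,hah,oue] add [rwliq,dwgyr,bwoxo] -> 14 lines: gxnq ysi zwo unbv nvjaj bcea yhbvo rwliq dwgyr bwoxo lyli wifpu jycma brzi
Hunk 2: at line 9 remove [lyli,wifpu] add [twpvk,zkq] -> 14 lines: gxnq ysi zwo unbv nvjaj bcea yhbvo rwliq dwgyr bwoxo twpvk zkq jycma brzi
Hunk 3: at line 9 remove [bwoxo,twpvk] add [ckhg,yxc] -> 14 lines: gxnq ysi zwo unbv nvjaj bcea yhbvo rwliq dwgyr ckhg yxc zkq jycma brzi
Hunk 4: at line 10 remove [yxc,zkq,jycma] add [jdaq,tedr,tgmqy] -> 14 lines: gxnq ysi zwo unbv nvjaj bcea yhbvo rwliq dwgyr ckhg jdaq tedr tgmqy brzi
Final line 14: brzi

Answer: brzi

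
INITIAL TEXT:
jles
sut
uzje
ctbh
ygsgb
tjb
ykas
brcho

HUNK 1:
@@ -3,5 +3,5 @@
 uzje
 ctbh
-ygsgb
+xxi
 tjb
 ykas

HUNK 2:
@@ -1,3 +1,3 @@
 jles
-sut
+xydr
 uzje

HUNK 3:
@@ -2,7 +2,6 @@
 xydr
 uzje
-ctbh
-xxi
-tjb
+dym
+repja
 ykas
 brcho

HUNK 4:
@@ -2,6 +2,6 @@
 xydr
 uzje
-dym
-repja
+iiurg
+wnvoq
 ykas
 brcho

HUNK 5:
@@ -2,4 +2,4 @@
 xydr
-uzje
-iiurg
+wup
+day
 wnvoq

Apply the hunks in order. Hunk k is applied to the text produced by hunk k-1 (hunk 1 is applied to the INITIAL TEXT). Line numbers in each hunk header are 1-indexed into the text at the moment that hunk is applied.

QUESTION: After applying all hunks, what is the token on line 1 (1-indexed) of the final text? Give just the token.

Hunk 1: at line 3 remove [ygsgb] add [xxi] -> 8 lines: jles sut uzje ctbh xxi tjb ykas brcho
Hunk 2: at line 1 remove [sut] add [xydr] -> 8 lines: jles xydr uzje ctbh xxi tjb ykas brcho
Hunk 3: at line 2 remove [ctbh,xxi,tjb] add [dym,repja] -> 7 lines: jles xydr uzje dym repja ykas brcho
Hunk 4: at line 2 remove [dym,repja] add [iiurg,wnvoq] -> 7 lines: jles xydr uzje iiurg wnvoq ykas brcho
Hunk 5: at line 2 remove [uzje,iiurg] add [wup,day] -> 7 lines: jles xydr wup day wnvoq ykas brcho
Final line 1: jles

Answer: jles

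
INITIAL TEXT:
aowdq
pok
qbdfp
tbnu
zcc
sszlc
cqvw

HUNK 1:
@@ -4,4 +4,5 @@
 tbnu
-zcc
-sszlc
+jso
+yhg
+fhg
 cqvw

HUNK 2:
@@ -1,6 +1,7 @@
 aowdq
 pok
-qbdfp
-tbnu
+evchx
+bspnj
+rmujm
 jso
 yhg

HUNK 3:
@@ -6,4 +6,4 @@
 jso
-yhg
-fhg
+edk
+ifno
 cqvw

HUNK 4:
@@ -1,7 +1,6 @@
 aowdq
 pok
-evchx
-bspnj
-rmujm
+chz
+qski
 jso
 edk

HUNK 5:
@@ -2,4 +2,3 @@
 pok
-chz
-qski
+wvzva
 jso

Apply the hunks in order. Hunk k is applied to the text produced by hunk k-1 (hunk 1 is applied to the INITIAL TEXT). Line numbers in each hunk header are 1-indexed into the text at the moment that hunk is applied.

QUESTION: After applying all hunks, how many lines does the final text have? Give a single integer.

Hunk 1: at line 4 remove [zcc,sszlc] add [jso,yhg,fhg] -> 8 lines: aowdq pok qbdfp tbnu jso yhg fhg cqvw
Hunk 2: at line 1 remove [qbdfp,tbnu] add [evchx,bspnj,rmujm] -> 9 lines: aowdq pok evchx bspnj rmujm jso yhg fhg cqvw
Hunk 3: at line 6 remove [yhg,fhg] add [edk,ifno] -> 9 lines: aowdq pok evchx bspnj rmujm jso edk ifno cqvw
Hunk 4: at line 1 remove [evchx,bspnj,rmujm] add [chz,qski] -> 8 lines: aowdq pok chz qski jso edk ifno cqvw
Hunk 5: at line 2 remove [chz,qski] add [wvzva] -> 7 lines: aowdq pok wvzva jso edk ifno cqvw
Final line count: 7

Answer: 7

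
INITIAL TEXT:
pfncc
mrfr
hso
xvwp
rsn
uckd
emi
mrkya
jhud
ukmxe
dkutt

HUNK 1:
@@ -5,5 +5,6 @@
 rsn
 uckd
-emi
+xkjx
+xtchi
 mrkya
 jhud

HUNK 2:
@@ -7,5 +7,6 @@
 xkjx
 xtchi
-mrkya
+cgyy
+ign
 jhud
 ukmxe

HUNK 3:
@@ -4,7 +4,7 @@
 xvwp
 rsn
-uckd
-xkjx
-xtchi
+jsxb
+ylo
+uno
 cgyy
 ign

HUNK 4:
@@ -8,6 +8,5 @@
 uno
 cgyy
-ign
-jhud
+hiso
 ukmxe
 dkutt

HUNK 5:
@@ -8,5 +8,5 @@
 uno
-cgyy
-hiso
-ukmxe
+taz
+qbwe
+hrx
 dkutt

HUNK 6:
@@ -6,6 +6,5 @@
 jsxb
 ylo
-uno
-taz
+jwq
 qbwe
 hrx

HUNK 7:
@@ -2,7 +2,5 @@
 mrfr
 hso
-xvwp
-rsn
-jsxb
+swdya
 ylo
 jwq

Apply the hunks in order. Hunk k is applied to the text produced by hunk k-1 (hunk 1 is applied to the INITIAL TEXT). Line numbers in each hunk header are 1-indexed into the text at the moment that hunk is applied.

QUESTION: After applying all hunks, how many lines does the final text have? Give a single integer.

Answer: 9

Derivation:
Hunk 1: at line 5 remove [emi] add [xkjx,xtchi] -> 12 lines: pfncc mrfr hso xvwp rsn uckd xkjx xtchi mrkya jhud ukmxe dkutt
Hunk 2: at line 7 remove [mrkya] add [cgyy,ign] -> 13 lines: pfncc mrfr hso xvwp rsn uckd xkjx xtchi cgyy ign jhud ukmxe dkutt
Hunk 3: at line 4 remove [uckd,xkjx,xtchi] add [jsxb,ylo,uno] -> 13 lines: pfncc mrfr hso xvwp rsn jsxb ylo uno cgyy ign jhud ukmxe dkutt
Hunk 4: at line 8 remove [ign,jhud] add [hiso] -> 12 lines: pfncc mrfr hso xvwp rsn jsxb ylo uno cgyy hiso ukmxe dkutt
Hunk 5: at line 8 remove [cgyy,hiso,ukmxe] add [taz,qbwe,hrx] -> 12 lines: pfncc mrfr hso xvwp rsn jsxb ylo uno taz qbwe hrx dkutt
Hunk 6: at line 6 remove [uno,taz] add [jwq] -> 11 lines: pfncc mrfr hso xvwp rsn jsxb ylo jwq qbwe hrx dkutt
Hunk 7: at line 2 remove [xvwp,rsn,jsxb] add [swdya] -> 9 lines: pfncc mrfr hso swdya ylo jwq qbwe hrx dkutt
Final line count: 9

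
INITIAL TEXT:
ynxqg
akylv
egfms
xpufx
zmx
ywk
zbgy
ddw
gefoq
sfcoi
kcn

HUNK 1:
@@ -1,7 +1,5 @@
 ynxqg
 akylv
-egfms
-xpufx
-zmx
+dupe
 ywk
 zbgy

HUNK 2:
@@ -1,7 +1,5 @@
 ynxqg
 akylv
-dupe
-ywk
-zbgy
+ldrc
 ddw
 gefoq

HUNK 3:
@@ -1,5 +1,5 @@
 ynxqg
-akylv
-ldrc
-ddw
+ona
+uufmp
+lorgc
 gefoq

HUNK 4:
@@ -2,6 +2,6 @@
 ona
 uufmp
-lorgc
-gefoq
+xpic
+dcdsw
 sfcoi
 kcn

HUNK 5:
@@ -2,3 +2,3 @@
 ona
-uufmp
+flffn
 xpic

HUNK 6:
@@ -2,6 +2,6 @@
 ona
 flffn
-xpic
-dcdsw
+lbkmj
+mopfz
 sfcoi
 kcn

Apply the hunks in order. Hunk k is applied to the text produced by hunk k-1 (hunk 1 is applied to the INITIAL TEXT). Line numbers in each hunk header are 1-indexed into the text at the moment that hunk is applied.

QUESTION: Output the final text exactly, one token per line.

Answer: ynxqg
ona
flffn
lbkmj
mopfz
sfcoi
kcn

Derivation:
Hunk 1: at line 1 remove [egfms,xpufx,zmx] add [dupe] -> 9 lines: ynxqg akylv dupe ywk zbgy ddw gefoq sfcoi kcn
Hunk 2: at line 1 remove [dupe,ywk,zbgy] add [ldrc] -> 7 lines: ynxqg akylv ldrc ddw gefoq sfcoi kcn
Hunk 3: at line 1 remove [akylv,ldrc,ddw] add [ona,uufmp,lorgc] -> 7 lines: ynxqg ona uufmp lorgc gefoq sfcoi kcn
Hunk 4: at line 2 remove [lorgc,gefoq] add [xpic,dcdsw] -> 7 lines: ynxqg ona uufmp xpic dcdsw sfcoi kcn
Hunk 5: at line 2 remove [uufmp] add [flffn] -> 7 lines: ynxqg ona flffn xpic dcdsw sfcoi kcn
Hunk 6: at line 2 remove [xpic,dcdsw] add [lbkmj,mopfz] -> 7 lines: ynxqg ona flffn lbkmj mopfz sfcoi kcn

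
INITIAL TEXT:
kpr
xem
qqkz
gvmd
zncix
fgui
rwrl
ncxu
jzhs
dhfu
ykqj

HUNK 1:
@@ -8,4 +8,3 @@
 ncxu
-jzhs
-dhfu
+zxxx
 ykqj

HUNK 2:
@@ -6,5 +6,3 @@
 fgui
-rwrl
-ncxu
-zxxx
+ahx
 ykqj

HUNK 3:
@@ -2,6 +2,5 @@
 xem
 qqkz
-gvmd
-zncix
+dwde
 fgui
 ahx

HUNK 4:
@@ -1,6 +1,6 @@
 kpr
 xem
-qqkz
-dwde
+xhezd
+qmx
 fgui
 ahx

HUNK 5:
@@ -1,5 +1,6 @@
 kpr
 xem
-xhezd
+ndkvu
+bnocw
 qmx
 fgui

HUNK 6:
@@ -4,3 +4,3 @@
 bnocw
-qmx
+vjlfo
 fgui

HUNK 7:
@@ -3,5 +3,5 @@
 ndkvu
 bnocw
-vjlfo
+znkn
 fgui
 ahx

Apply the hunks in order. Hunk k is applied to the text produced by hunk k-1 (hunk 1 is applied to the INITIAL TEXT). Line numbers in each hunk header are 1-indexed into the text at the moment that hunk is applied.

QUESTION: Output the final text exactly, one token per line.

Answer: kpr
xem
ndkvu
bnocw
znkn
fgui
ahx
ykqj

Derivation:
Hunk 1: at line 8 remove [jzhs,dhfu] add [zxxx] -> 10 lines: kpr xem qqkz gvmd zncix fgui rwrl ncxu zxxx ykqj
Hunk 2: at line 6 remove [rwrl,ncxu,zxxx] add [ahx] -> 8 lines: kpr xem qqkz gvmd zncix fgui ahx ykqj
Hunk 3: at line 2 remove [gvmd,zncix] add [dwde] -> 7 lines: kpr xem qqkz dwde fgui ahx ykqj
Hunk 4: at line 1 remove [qqkz,dwde] add [xhezd,qmx] -> 7 lines: kpr xem xhezd qmx fgui ahx ykqj
Hunk 5: at line 1 remove [xhezd] add [ndkvu,bnocw] -> 8 lines: kpr xem ndkvu bnocw qmx fgui ahx ykqj
Hunk 6: at line 4 remove [qmx] add [vjlfo] -> 8 lines: kpr xem ndkvu bnocw vjlfo fgui ahx ykqj
Hunk 7: at line 3 remove [vjlfo] add [znkn] -> 8 lines: kpr xem ndkvu bnocw znkn fgui ahx ykqj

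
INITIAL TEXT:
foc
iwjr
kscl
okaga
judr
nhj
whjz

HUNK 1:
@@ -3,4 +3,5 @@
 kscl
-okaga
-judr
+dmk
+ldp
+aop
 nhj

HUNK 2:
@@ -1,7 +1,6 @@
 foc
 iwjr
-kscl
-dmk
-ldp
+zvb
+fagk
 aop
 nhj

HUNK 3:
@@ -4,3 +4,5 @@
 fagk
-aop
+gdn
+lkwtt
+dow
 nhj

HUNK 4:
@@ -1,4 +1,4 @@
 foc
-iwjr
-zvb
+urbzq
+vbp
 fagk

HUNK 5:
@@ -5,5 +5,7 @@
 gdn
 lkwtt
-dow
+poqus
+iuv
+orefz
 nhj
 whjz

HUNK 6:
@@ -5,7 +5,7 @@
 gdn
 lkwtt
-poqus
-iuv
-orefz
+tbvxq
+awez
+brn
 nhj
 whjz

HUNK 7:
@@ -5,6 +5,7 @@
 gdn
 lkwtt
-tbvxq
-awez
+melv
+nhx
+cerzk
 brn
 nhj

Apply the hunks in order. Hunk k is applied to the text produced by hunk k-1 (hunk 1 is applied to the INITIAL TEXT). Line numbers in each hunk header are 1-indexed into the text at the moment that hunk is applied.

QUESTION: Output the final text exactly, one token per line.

Answer: foc
urbzq
vbp
fagk
gdn
lkwtt
melv
nhx
cerzk
brn
nhj
whjz

Derivation:
Hunk 1: at line 3 remove [okaga,judr] add [dmk,ldp,aop] -> 8 lines: foc iwjr kscl dmk ldp aop nhj whjz
Hunk 2: at line 1 remove [kscl,dmk,ldp] add [zvb,fagk] -> 7 lines: foc iwjr zvb fagk aop nhj whjz
Hunk 3: at line 4 remove [aop] add [gdn,lkwtt,dow] -> 9 lines: foc iwjr zvb fagk gdn lkwtt dow nhj whjz
Hunk 4: at line 1 remove [iwjr,zvb] add [urbzq,vbp] -> 9 lines: foc urbzq vbp fagk gdn lkwtt dow nhj whjz
Hunk 5: at line 5 remove [dow] add [poqus,iuv,orefz] -> 11 lines: foc urbzq vbp fagk gdn lkwtt poqus iuv orefz nhj whjz
Hunk 6: at line 5 remove [poqus,iuv,orefz] add [tbvxq,awez,brn] -> 11 lines: foc urbzq vbp fagk gdn lkwtt tbvxq awez brn nhj whjz
Hunk 7: at line 5 remove [tbvxq,awez] add [melv,nhx,cerzk] -> 12 lines: foc urbzq vbp fagk gdn lkwtt melv nhx cerzk brn nhj whjz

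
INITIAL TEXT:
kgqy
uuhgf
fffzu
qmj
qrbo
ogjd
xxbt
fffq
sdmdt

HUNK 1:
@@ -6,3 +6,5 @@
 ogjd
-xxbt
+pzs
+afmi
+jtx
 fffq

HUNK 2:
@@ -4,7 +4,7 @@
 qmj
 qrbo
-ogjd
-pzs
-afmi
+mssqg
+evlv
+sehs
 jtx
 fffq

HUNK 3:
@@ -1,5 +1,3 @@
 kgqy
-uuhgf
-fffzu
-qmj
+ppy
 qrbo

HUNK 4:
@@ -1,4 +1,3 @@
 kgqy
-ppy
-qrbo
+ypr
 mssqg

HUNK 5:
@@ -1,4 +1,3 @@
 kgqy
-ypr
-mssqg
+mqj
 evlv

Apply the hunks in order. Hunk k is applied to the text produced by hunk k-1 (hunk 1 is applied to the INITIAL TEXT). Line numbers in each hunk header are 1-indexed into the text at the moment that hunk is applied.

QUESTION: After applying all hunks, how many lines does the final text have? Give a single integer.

Hunk 1: at line 6 remove [xxbt] add [pzs,afmi,jtx] -> 11 lines: kgqy uuhgf fffzu qmj qrbo ogjd pzs afmi jtx fffq sdmdt
Hunk 2: at line 4 remove [ogjd,pzs,afmi] add [mssqg,evlv,sehs] -> 11 lines: kgqy uuhgf fffzu qmj qrbo mssqg evlv sehs jtx fffq sdmdt
Hunk 3: at line 1 remove [uuhgf,fffzu,qmj] add [ppy] -> 9 lines: kgqy ppy qrbo mssqg evlv sehs jtx fffq sdmdt
Hunk 4: at line 1 remove [ppy,qrbo] add [ypr] -> 8 lines: kgqy ypr mssqg evlv sehs jtx fffq sdmdt
Hunk 5: at line 1 remove [ypr,mssqg] add [mqj] -> 7 lines: kgqy mqj evlv sehs jtx fffq sdmdt
Final line count: 7

Answer: 7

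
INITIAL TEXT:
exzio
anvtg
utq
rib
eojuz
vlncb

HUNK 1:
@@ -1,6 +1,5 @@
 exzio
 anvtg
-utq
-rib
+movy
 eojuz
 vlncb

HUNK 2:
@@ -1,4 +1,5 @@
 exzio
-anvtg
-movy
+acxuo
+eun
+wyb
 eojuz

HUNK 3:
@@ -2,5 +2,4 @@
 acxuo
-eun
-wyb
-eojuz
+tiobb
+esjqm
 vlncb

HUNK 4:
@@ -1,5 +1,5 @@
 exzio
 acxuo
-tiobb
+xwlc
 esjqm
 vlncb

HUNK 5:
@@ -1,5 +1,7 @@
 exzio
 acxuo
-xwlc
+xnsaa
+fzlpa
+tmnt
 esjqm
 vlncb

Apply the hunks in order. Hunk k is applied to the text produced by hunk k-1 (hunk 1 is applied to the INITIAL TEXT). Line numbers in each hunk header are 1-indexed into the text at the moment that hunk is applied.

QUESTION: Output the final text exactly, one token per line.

Answer: exzio
acxuo
xnsaa
fzlpa
tmnt
esjqm
vlncb

Derivation:
Hunk 1: at line 1 remove [utq,rib] add [movy] -> 5 lines: exzio anvtg movy eojuz vlncb
Hunk 2: at line 1 remove [anvtg,movy] add [acxuo,eun,wyb] -> 6 lines: exzio acxuo eun wyb eojuz vlncb
Hunk 3: at line 2 remove [eun,wyb,eojuz] add [tiobb,esjqm] -> 5 lines: exzio acxuo tiobb esjqm vlncb
Hunk 4: at line 1 remove [tiobb] add [xwlc] -> 5 lines: exzio acxuo xwlc esjqm vlncb
Hunk 5: at line 1 remove [xwlc] add [xnsaa,fzlpa,tmnt] -> 7 lines: exzio acxuo xnsaa fzlpa tmnt esjqm vlncb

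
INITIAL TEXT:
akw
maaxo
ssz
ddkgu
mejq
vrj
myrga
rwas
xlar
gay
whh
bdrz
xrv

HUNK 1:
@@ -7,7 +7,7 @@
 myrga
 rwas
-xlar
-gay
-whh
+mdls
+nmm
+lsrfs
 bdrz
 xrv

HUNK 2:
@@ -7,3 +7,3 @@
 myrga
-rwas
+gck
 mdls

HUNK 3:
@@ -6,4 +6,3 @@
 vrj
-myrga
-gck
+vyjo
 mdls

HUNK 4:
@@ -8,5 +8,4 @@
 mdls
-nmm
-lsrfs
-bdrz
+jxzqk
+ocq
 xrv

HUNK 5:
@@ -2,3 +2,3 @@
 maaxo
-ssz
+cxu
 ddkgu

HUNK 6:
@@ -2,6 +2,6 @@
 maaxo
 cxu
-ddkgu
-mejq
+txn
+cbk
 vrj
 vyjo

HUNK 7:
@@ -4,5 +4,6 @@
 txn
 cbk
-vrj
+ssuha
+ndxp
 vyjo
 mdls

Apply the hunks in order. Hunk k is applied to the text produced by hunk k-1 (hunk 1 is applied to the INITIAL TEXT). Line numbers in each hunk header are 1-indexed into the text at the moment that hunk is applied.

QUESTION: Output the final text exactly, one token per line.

Hunk 1: at line 7 remove [xlar,gay,whh] add [mdls,nmm,lsrfs] -> 13 lines: akw maaxo ssz ddkgu mejq vrj myrga rwas mdls nmm lsrfs bdrz xrv
Hunk 2: at line 7 remove [rwas] add [gck] -> 13 lines: akw maaxo ssz ddkgu mejq vrj myrga gck mdls nmm lsrfs bdrz xrv
Hunk 3: at line 6 remove [myrga,gck] add [vyjo] -> 12 lines: akw maaxo ssz ddkgu mejq vrj vyjo mdls nmm lsrfs bdrz xrv
Hunk 4: at line 8 remove [nmm,lsrfs,bdrz] add [jxzqk,ocq] -> 11 lines: akw maaxo ssz ddkgu mejq vrj vyjo mdls jxzqk ocq xrv
Hunk 5: at line 2 remove [ssz] add [cxu] -> 11 lines: akw maaxo cxu ddkgu mejq vrj vyjo mdls jxzqk ocq xrv
Hunk 6: at line 2 remove [ddkgu,mejq] add [txn,cbk] -> 11 lines: akw maaxo cxu txn cbk vrj vyjo mdls jxzqk ocq xrv
Hunk 7: at line 4 remove [vrj] add [ssuha,ndxp] -> 12 lines: akw maaxo cxu txn cbk ssuha ndxp vyjo mdls jxzqk ocq xrv

Answer: akw
maaxo
cxu
txn
cbk
ssuha
ndxp
vyjo
mdls
jxzqk
ocq
xrv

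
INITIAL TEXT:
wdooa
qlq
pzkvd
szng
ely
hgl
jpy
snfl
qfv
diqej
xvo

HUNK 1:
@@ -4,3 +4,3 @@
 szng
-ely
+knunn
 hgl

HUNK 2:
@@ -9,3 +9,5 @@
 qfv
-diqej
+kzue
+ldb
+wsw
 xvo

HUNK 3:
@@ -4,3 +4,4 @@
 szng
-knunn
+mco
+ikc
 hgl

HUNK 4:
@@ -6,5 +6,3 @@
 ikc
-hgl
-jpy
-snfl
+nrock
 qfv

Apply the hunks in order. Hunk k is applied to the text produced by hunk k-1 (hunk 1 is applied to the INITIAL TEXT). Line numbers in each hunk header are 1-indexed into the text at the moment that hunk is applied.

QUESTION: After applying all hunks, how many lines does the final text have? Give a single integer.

Hunk 1: at line 4 remove [ely] add [knunn] -> 11 lines: wdooa qlq pzkvd szng knunn hgl jpy snfl qfv diqej xvo
Hunk 2: at line 9 remove [diqej] add [kzue,ldb,wsw] -> 13 lines: wdooa qlq pzkvd szng knunn hgl jpy snfl qfv kzue ldb wsw xvo
Hunk 3: at line 4 remove [knunn] add [mco,ikc] -> 14 lines: wdooa qlq pzkvd szng mco ikc hgl jpy snfl qfv kzue ldb wsw xvo
Hunk 4: at line 6 remove [hgl,jpy,snfl] add [nrock] -> 12 lines: wdooa qlq pzkvd szng mco ikc nrock qfv kzue ldb wsw xvo
Final line count: 12

Answer: 12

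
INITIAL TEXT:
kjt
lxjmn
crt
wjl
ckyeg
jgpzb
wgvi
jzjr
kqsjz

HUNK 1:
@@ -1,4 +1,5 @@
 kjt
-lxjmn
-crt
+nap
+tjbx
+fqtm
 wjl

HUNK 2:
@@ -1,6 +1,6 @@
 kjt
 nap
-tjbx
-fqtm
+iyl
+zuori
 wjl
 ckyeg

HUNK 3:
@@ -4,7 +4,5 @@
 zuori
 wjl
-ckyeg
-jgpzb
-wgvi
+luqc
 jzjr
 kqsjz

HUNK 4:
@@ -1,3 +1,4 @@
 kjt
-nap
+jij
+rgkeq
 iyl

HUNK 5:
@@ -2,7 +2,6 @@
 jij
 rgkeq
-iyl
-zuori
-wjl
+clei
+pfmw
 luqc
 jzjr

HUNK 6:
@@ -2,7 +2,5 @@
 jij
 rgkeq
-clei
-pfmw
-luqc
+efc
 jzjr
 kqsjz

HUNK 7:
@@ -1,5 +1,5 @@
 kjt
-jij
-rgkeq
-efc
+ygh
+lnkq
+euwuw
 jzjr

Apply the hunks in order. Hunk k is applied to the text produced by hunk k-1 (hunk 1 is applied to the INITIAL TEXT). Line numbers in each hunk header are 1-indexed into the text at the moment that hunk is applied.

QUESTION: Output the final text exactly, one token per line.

Hunk 1: at line 1 remove [lxjmn,crt] add [nap,tjbx,fqtm] -> 10 lines: kjt nap tjbx fqtm wjl ckyeg jgpzb wgvi jzjr kqsjz
Hunk 2: at line 1 remove [tjbx,fqtm] add [iyl,zuori] -> 10 lines: kjt nap iyl zuori wjl ckyeg jgpzb wgvi jzjr kqsjz
Hunk 3: at line 4 remove [ckyeg,jgpzb,wgvi] add [luqc] -> 8 lines: kjt nap iyl zuori wjl luqc jzjr kqsjz
Hunk 4: at line 1 remove [nap] add [jij,rgkeq] -> 9 lines: kjt jij rgkeq iyl zuori wjl luqc jzjr kqsjz
Hunk 5: at line 2 remove [iyl,zuori,wjl] add [clei,pfmw] -> 8 lines: kjt jij rgkeq clei pfmw luqc jzjr kqsjz
Hunk 6: at line 2 remove [clei,pfmw,luqc] add [efc] -> 6 lines: kjt jij rgkeq efc jzjr kqsjz
Hunk 7: at line 1 remove [jij,rgkeq,efc] add [ygh,lnkq,euwuw] -> 6 lines: kjt ygh lnkq euwuw jzjr kqsjz

Answer: kjt
ygh
lnkq
euwuw
jzjr
kqsjz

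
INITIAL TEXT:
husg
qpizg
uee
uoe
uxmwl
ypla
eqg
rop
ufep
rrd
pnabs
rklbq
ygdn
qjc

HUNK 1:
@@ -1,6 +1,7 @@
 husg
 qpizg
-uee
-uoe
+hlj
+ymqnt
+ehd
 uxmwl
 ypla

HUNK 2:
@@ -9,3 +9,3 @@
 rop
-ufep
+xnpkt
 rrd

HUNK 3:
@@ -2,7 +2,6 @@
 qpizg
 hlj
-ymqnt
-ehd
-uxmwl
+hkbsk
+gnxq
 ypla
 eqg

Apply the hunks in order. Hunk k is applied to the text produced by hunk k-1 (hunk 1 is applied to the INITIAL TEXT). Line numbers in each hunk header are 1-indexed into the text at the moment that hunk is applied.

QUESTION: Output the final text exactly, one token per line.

Hunk 1: at line 1 remove [uee,uoe] add [hlj,ymqnt,ehd] -> 15 lines: husg qpizg hlj ymqnt ehd uxmwl ypla eqg rop ufep rrd pnabs rklbq ygdn qjc
Hunk 2: at line 9 remove [ufep] add [xnpkt] -> 15 lines: husg qpizg hlj ymqnt ehd uxmwl ypla eqg rop xnpkt rrd pnabs rklbq ygdn qjc
Hunk 3: at line 2 remove [ymqnt,ehd,uxmwl] add [hkbsk,gnxq] -> 14 lines: husg qpizg hlj hkbsk gnxq ypla eqg rop xnpkt rrd pnabs rklbq ygdn qjc

Answer: husg
qpizg
hlj
hkbsk
gnxq
ypla
eqg
rop
xnpkt
rrd
pnabs
rklbq
ygdn
qjc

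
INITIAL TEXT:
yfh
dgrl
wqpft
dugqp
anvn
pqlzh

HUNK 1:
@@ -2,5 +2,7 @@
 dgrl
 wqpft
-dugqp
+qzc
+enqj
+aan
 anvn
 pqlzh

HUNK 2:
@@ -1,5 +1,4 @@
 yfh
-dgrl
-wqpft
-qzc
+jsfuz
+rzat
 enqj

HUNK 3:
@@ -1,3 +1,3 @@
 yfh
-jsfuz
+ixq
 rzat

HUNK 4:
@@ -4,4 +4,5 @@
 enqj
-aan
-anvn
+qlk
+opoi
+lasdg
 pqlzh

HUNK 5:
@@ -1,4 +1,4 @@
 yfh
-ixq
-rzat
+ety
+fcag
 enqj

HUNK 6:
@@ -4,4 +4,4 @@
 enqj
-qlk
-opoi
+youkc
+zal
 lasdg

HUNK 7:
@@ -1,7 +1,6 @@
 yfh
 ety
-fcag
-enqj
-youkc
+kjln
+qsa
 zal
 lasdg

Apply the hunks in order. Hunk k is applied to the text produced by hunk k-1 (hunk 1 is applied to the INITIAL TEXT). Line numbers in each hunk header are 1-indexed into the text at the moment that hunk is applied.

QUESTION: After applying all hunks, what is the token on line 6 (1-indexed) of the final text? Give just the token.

Answer: lasdg

Derivation:
Hunk 1: at line 2 remove [dugqp] add [qzc,enqj,aan] -> 8 lines: yfh dgrl wqpft qzc enqj aan anvn pqlzh
Hunk 2: at line 1 remove [dgrl,wqpft,qzc] add [jsfuz,rzat] -> 7 lines: yfh jsfuz rzat enqj aan anvn pqlzh
Hunk 3: at line 1 remove [jsfuz] add [ixq] -> 7 lines: yfh ixq rzat enqj aan anvn pqlzh
Hunk 4: at line 4 remove [aan,anvn] add [qlk,opoi,lasdg] -> 8 lines: yfh ixq rzat enqj qlk opoi lasdg pqlzh
Hunk 5: at line 1 remove [ixq,rzat] add [ety,fcag] -> 8 lines: yfh ety fcag enqj qlk opoi lasdg pqlzh
Hunk 6: at line 4 remove [qlk,opoi] add [youkc,zal] -> 8 lines: yfh ety fcag enqj youkc zal lasdg pqlzh
Hunk 7: at line 1 remove [fcag,enqj,youkc] add [kjln,qsa] -> 7 lines: yfh ety kjln qsa zal lasdg pqlzh
Final line 6: lasdg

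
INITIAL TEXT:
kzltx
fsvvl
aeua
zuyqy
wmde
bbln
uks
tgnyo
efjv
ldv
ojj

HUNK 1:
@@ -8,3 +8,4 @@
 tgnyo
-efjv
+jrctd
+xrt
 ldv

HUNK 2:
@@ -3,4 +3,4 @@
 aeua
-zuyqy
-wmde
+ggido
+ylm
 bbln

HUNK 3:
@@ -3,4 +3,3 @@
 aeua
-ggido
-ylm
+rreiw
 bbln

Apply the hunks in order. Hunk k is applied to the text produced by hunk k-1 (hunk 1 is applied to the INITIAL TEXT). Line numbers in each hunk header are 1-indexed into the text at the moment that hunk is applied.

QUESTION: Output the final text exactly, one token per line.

Answer: kzltx
fsvvl
aeua
rreiw
bbln
uks
tgnyo
jrctd
xrt
ldv
ojj

Derivation:
Hunk 1: at line 8 remove [efjv] add [jrctd,xrt] -> 12 lines: kzltx fsvvl aeua zuyqy wmde bbln uks tgnyo jrctd xrt ldv ojj
Hunk 2: at line 3 remove [zuyqy,wmde] add [ggido,ylm] -> 12 lines: kzltx fsvvl aeua ggido ylm bbln uks tgnyo jrctd xrt ldv ojj
Hunk 3: at line 3 remove [ggido,ylm] add [rreiw] -> 11 lines: kzltx fsvvl aeua rreiw bbln uks tgnyo jrctd xrt ldv ojj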